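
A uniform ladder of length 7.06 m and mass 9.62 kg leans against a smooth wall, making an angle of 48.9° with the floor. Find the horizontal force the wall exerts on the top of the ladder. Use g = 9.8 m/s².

Taking torques about the foot of the ladder:
Ladder weight 9.62×9.8 = 94.28 N acts at 3.53 m along the ladder; its horizontal arm is 3.53·cos48.9° = 2.321 m → τ = 218.8 N·m clockwise.
Wall normal N acts horizontally at the top; its moment arm is the height L sinθ = 7.06·sin48.9° = 5.32 m, counterclockwise.
For rotational equilibrium, N × 5.32 = 218.8, so N = 41.1 N.

N_wall ≈ 41.1 N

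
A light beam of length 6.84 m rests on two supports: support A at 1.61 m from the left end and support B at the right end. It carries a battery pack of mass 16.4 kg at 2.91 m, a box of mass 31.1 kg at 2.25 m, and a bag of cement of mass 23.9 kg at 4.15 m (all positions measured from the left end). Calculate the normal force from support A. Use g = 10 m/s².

Sum moments about support B (its reaction then has zero moment arm).
Battery pack: 16.4 × 10 = 164 N down at 2.91 m → arm 3.93 m, τ = 164 × 3.93 = 644.5 N·m counterclockwise.
Box: 31.1 × 10 = 311 N down at 2.25 m → arm 4.59 m, τ = 311 × 4.59 = 1427 N·m counterclockwise.
Bag of cement: 23.9 × 10 = 239 N down at 4.15 m → arm 2.69 m, τ = 239 × 2.69 = 642.9 N·m counterclockwise.
Net load moment about support B = 2714 N·m counterclockwise.
Reaction R at support A is upward at 1.61 m, arm 5.23 m → moment R × 5.23 clockwise.
For rotational equilibrium, R × 5.23 = 2714, so R = 519 N.

R_A ≈ 519 N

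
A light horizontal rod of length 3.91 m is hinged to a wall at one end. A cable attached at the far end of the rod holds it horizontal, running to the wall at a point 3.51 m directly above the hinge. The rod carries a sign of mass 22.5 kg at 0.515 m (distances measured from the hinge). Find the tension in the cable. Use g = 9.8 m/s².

Sum moments about the hinge (the unknown hinge reaction has zero arm there).
Sign: 22.5 × 9.8 = 220.5 N down at 0.515 m → arm 0.515 m, τ = 220.5 × 0.515 = 113.6 N·m clockwise.
Total clockwise load moment = 113.6 N·m.
The cable tension T acts at 3.91 m; only its component perpendicular to the rod, T sinθ, produces torque. sinθ = h/√(h²+d²) = 3.51/√(3.51²+3.91²) = 0.668.
For rotational equilibrium, T × 3.91 × 0.668 = 113.6, so T = 113.6 / 2.612 = 43.5 N.

T ≈ 43.5 N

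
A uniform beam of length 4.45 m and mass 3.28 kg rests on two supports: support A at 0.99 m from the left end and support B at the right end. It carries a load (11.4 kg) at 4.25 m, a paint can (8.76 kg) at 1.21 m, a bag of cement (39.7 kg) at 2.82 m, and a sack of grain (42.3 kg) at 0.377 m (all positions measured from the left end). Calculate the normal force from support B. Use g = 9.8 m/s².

About support A:
Beam weight: 3.28 × 9.8 = 32.14 N down at 2.225 m → arm 1.235 m, τ = 32.14 × 1.235 = 39.69 N·m clockwise.
Load: 11.4 × 9.8 = 111.7 N down at 4.25 m → arm 3.26 m, τ = 111.7 × 3.26 = 364.1 N·m clockwise.
Paint can: 8.76 × 9.8 = 85.85 N down at 1.21 m → arm 0.22 m, τ = 85.85 × 0.22 = 18.89 N·m clockwise.
Bag of cement: 39.7 × 9.8 = 389.1 N down at 2.82 m → arm 1.83 m, τ = 389.1 × 1.83 = 712.1 N·m clockwise.
Sack of grain: 42.3 × 9.8 = 414.5 N down at 0.377 m → arm 0.613 m, τ = 414.5 × 0.613 = 254.1 N·m counterclockwise.
Net load moment about support A = 880.7 N·m clockwise.
Reaction R at support B is upward at 4.45 m, arm 3.46 m → moment R × 3.46 counterclockwise.
Setting net torque to zero: R × 3.46 = 880.7 → R = 255 N.

R_B ≈ 255 N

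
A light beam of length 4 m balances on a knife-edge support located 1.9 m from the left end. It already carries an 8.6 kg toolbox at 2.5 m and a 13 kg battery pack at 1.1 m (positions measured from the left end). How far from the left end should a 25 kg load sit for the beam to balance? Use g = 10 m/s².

x ≈ 2.11 m from the left end

Choose the knife-edge support (at 1.9 m from the left end) as the axis so the support reaction has zero arm there.
Toolbox: 8.6 × 10 = 86 N down at 2.5 m → arm 0.6 m, τ = 86 × 0.6 = 51.6 N·m clockwise.
Battery pack: 13 × 10 = 130 N down at 1.1 m → arm 0.8 m, τ = 130 × 0.8 = 104 N·m counterclockwise.
Net moment of existing loads = 52.4 N·m counterclockwise.
The load weighs 25 × 10 = 250 N and must supply an equal clockwise moment, so its lever arm about the knife-edge support is 52.4 / 250 = 0.21 m.
That puts it at 1.9 + 0.21 = 2.11 m from the left end.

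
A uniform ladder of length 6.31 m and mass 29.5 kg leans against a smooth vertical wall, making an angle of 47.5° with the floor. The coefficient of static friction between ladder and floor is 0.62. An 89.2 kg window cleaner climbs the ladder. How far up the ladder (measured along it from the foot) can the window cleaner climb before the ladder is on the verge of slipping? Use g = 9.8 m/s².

d ≈ 4.64 m

Sum moments about the foot of the ladder (the floor normal and friction both act there and drop out).
Ladder weight 29.5×9.8 = 289.1 N acts at 3.155 m along the ladder; its horizontal arm is 3.155·cos47.5° = 2.131 m → τ = 616.1 N·m clockwise.
Window cleaner weight 89.2×9.8 = 874.2 N at distance d → arm d·cos47.5° → τ = 874.2·d·0.6756 clockwise.
Wall normal N at the top has arm L sinθ = 4.652 m counterclockwise, so Στ = 0 gives N·4.652 = 616.1 + 590.6·d.
ΣFy = 0 ⇒ N_floor = 1163 N, so the maximum friction is μ_s·N_floor = 0.62×1163 = 721.1 N. ΣFx = 0 ⇒ N_wall = f, so at the slipping point N = 721.1 N.
Substituting: 721.1×4.652 = 616.1 + 590.6·d ⇒ d = (3355 − 616.1) / 590.6 = 4.64 m.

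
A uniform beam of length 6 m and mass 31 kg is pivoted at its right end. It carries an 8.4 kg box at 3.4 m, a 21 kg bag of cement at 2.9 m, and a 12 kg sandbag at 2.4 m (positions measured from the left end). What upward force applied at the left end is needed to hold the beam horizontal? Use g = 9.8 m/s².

Take moments about the right end.
Beam weight: 31 × 9.8 = 303.8 N down at 3 m → arm 3 m, τ = 303.8 × 3 = 911.4 N·m counterclockwise.
Box: 8.4 × 9.8 = 82.32 N down at 3.4 m → arm 2.6 m, τ = 82.32 × 2.6 = 214 N·m counterclockwise.
Bag of cement: 21 × 9.8 = 205.8 N down at 2.9 m → arm 3.1 m, τ = 205.8 × 3.1 = 638 N·m counterclockwise.
Sandbag: 12 × 9.8 = 117.6 N down at 2.4 m → arm 3.6 m, τ = 117.6 × 3.6 = 423.4 N·m counterclockwise.
Net moment of the loads = 2187 N·m counterclockwise.
The upward force F acts at the left end, arm 6 m, giving F × 6 clockwise.
Balancing moments: F × 6 = 2187, giving F = 2187 / 6 = 364 N.

F ≈ 364 N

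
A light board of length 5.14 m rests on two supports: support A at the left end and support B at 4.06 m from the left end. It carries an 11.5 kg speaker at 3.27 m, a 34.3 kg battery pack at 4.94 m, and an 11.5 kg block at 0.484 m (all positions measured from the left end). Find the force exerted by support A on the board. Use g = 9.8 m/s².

R_A ≈ 48.3 N

Take moments about support B.
Speaker: 11.5 × 9.8 = 112.7 N down at 3.27 m → arm 0.79 m, τ = 112.7 × 0.79 = 89.03 N·m counterclockwise.
Battery pack: 34.3 × 9.8 = 336.1 N down at 4.94 m → arm 0.88 m, τ = 336.1 × 0.88 = 295.8 N·m clockwise.
Block: 11.5 × 9.8 = 112.7 N down at 0.484 m → arm 3.576 m, τ = 112.7 × 3.576 = 403 N·m counterclockwise.
Net load moment about support B = 196.2 N·m counterclockwise.
Reaction R at support A is upward at 0 m, arm 4.06 m → moment R × 4.06 clockwise.
Balancing moments: R × 4.06 = 196.2, giving R = 48.3 N.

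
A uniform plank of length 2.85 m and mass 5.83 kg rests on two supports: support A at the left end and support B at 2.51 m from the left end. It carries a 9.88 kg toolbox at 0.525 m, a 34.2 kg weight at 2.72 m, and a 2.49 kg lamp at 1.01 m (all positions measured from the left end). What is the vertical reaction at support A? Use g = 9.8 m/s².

Sum moments about support B (its reaction then has zero moment arm).
Beam weight: 5.83 × 9.8 = 57.13 N down at 1.425 m → arm 1.085 m, τ = 57.13 × 1.085 = 61.99 N·m counterclockwise.
Toolbox: 9.88 × 9.8 = 96.82 N down at 0.525 m → arm 1.985 m, τ = 96.82 × 1.985 = 192.2 N·m counterclockwise.
Weight: 34.2 × 9.8 = 335.2 N down at 2.72 m → arm 0.21 m, τ = 335.2 × 0.21 = 70.39 N·m clockwise.
Lamp: 2.49 × 9.8 = 24.4 N down at 1.01 m → arm 1.5 m, τ = 24.4 × 1.5 = 36.6 N·m counterclockwise.
Net load moment about support B = 220.4 N·m counterclockwise.
Reaction R at support A is upward at 0 m, arm 2.51 m → moment R × 2.51 clockwise.
Setting net torque to zero: R × 2.51 = 220.4 → R = 87.8 N.

R_A ≈ 87.8 N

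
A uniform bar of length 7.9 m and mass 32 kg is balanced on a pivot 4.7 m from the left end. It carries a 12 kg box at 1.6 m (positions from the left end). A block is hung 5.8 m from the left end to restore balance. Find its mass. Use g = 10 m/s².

Sum moments about the pivot (at 4.7 m from the left end) (the support reaction has zero arm there).
Beam weight: 32 × 10 = 320 N down at 3.95 m → arm 0.75 m, τ = 320 × 0.75 = 240 N·m counterclockwise.
Box: 12 × 10 = 120 N down at 1.6 m → arm 3.1 m, τ = 120 × 3.1 = 372 N·m counterclockwise.
Net moment of known loads = 612 N·m counterclockwise.
An unknown mass m at 5.8 m has arm 1.1 m; its moment is m·g·1.1 clockwise.
For rotational equilibrium, m × 10 × 1.1 = 612, so m = 612 / (10 × 1.1) = 55.6 kg.

m ≈ 55.6 kg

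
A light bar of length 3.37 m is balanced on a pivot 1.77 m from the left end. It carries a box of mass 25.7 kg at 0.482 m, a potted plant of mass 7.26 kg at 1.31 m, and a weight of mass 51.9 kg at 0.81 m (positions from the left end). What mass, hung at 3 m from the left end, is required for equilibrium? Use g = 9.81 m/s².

m ≈ 70.1 kg

Take moments about the pivot (at 1.77 m from the left end).
Box: 25.7 × 9.81 = 252.1 N down at 0.482 m → arm 1.288 m, τ = 252.1 × 1.288 = 324.7 N·m counterclockwise.
Potted plant: 7.26 × 9.81 = 71.22 N down at 1.31 m → arm 0.46 m, τ = 71.22 × 0.46 = 32.76 N·m counterclockwise.
Weight: 51.9 × 9.81 = 509.1 N down at 0.81 m → arm 0.96 m, τ = 509.1 × 0.96 = 488.7 N·m counterclockwise.
Net moment of known loads = 846.2 N·m counterclockwise.
An unknown mass m at 3 m has arm 1.23 m; its moment is m·g·1.23 clockwise.
Balancing moments: m × 9.81 × 1.23 = 846.2, giving m = 846.2 / (9.81 × 1.23) = 70.1 kg.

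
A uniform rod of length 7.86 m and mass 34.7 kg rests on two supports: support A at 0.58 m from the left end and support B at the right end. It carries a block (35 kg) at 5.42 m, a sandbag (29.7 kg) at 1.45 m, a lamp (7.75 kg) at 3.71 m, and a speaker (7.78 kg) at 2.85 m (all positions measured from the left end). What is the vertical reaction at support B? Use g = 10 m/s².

Sum moments about support A (its reaction then has zero moment arm).
Beam weight: 34.7 × 10 = 347 N down at 3.93 m → arm 3.35 m, τ = 347 × 3.35 = 1162 N·m clockwise.
Block: 35 × 10 = 350 N down at 5.42 m → arm 4.84 m, τ = 350 × 4.84 = 1694 N·m clockwise.
Sandbag: 29.7 × 10 = 297 N down at 1.45 m → arm 0.87 m, τ = 297 × 0.87 = 258.4 N·m clockwise.
Lamp: 7.75 × 10 = 77.5 N down at 3.71 m → arm 3.13 m, τ = 77.5 × 3.13 = 242.6 N·m clockwise.
Speaker: 7.78 × 10 = 77.8 N down at 2.85 m → arm 2.27 m, τ = 77.8 × 2.27 = 176.6 N·m clockwise.
Net load moment about support A = 3534 N·m clockwise.
Reaction R at support B is upward at 7.86 m, arm 7.28 m → moment R × 7.28 counterclockwise.
Στ = 0 ⇒ R × 7.28 = 3534 ⇒ R = 485 N.

R_B ≈ 485 N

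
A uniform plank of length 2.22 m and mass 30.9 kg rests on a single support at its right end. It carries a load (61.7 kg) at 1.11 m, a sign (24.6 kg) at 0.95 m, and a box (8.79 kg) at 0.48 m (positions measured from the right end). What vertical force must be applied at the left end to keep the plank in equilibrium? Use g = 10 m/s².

F ≈ 587 N

Choose the right end as the axis so the unknown pivot reaction has zero arm there.
Beam weight: 30.9 × 10 = 309 N down at 1.11 m → arm 1.11 m, τ = 309 × 1.11 = 343 N·m counterclockwise.
Load: 61.7 × 10 = 617 N down at 1.11 m → arm 1.11 m, τ = 617 × 1.11 = 684.9 N·m counterclockwise.
Sign: 24.6 × 10 = 246 N down at 0.95 m → arm 0.95 m, τ = 246 × 0.95 = 233.7 N·m counterclockwise.
Box: 8.79 × 10 = 87.9 N down at 0.48 m → arm 0.48 m, τ = 87.9 × 0.48 = 42.19 N·m counterclockwise.
Net moment of the loads = 1304 N·m counterclockwise.
The upward force F acts at the left end, arm 2.22 m, giving F × 2.22 clockwise.
For rotational equilibrium, F × 2.22 = 1304, so F = 1304 / 2.22 = 587 N.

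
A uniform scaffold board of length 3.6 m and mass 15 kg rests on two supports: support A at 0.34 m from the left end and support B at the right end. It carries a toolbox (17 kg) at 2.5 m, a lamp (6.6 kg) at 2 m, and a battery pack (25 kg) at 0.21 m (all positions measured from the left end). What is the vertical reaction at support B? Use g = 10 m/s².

R_B ≈ 203 N

Sum moments about support A (its reaction then has zero moment arm).
Beam weight: 15 × 10 = 150 N down at 1.8 m → arm 1.46 m, τ = 150 × 1.46 = 219 N·m clockwise.
Toolbox: 17 × 10 = 170 N down at 2.5 m → arm 2.16 m, τ = 170 × 2.16 = 367.2 N·m clockwise.
Lamp: 6.6 × 10 = 66 N down at 2 m → arm 1.66 m, τ = 66 × 1.66 = 109.6 N·m clockwise.
Battery pack: 25 × 10 = 250 N down at 0.21 m → arm 0.13 m, τ = 250 × 0.13 = 32.5 N·m counterclockwise.
Net load moment about support A = 663.3 N·m clockwise.
Reaction R at support B is upward at 3.6 m, arm 3.26 m → moment R × 3.26 counterclockwise.
Setting net torque to zero: R × 3.26 = 663.3 → R = 203 N.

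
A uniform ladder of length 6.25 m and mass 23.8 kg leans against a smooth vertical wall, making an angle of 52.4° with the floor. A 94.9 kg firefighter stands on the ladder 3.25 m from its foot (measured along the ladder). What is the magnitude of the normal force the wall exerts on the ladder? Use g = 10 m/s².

N_wall ≈ 472 N

Take moments about the foot of the ladder.
Ladder weight 23.8×10 = 238 N acts at 3.125 m along the ladder; its horizontal arm is 3.125·cos52.4° = 1.907 m → τ = 453.9 N·m clockwise.
Firefighter: 94.9×10 = 949 N at 3.25 m → arm 1.983 m → τ = 1882 N·m clockwise.
Wall normal N acts horizontally at the top; its moment arm is the height L sinθ = 6.25·sin52.4° = 4.952 m, counterclockwise.
Στ = 0 ⇒ N × 4.952 = 2336 ⇒ N = 472 N.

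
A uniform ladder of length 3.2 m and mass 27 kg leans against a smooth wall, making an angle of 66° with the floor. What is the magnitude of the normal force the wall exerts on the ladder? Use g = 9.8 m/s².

Taking torques about the foot of the ladder:
Ladder weight 27×9.8 = 264.6 N acts at 1.6 m along the ladder; its horizontal arm is 1.6·cos66° = 0.6508 m → τ = 172.2 N·m clockwise.
Wall normal N acts horizontally at the top; its moment arm is the height L sinθ = 3.2·sin66° = 2.923 m, counterclockwise.
Στ = 0 ⇒ N × 2.923 = 172.2 ⇒ N = 58.9 N.

N_wall ≈ 58.9 N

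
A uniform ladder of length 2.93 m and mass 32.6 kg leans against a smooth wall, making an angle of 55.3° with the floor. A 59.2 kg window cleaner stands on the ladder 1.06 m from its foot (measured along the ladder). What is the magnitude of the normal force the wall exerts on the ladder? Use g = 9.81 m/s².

N_wall ≈ 256 N

Take moments about the foot of the ladder.
Ladder weight 32.6×9.81 = 319.8 N acts at 1.465 m along the ladder; its horizontal arm is 1.465·cos55.3° = 0.834 m → τ = 266.7 N·m clockwise.
Window cleaner: 59.2×9.81 = 580.8 N at 1.06 m → arm 0.6034 m → τ = 350.5 N·m clockwise.
Wall normal N acts horizontally at the top; its moment arm is the height L sinθ = 2.93·sin55.3° = 2.409 m, counterclockwise.
Balancing moments: N × 2.409 = 617.2, giving N = 256 N.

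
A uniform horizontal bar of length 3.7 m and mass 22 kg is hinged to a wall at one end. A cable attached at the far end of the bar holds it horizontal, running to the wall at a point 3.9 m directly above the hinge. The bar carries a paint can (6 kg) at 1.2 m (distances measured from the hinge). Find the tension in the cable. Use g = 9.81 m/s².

Take moments about the hinge.
Beam weight: 22 × 9.81 = 215.8 N down at 1.85 m → arm 1.85 m, τ = 215.8 × 1.85 = 399.2 N·m clockwise.
Paint can: 6 × 9.81 = 58.86 N down at 1.2 m → arm 1.2 m, τ = 58.86 × 1.2 = 70.63 N·m clockwise.
Total clockwise load moment = 469.8 N·m.
The cable tension T acts at 3.7 m; only its component perpendicular to the bar, T sinθ, produces torque. sinθ = h/√(h²+d²) = 3.9/√(3.9²+3.7²) = 0.7255.
For rotational equilibrium, T × 3.7 × 0.7255 = 469.8, so T = 469.8 / 2.684 = 175 N.

T ≈ 175 N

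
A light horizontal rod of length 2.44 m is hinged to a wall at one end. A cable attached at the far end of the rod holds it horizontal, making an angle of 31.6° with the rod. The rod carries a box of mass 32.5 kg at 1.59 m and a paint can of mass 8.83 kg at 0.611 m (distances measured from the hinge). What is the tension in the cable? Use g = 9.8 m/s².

Sum moments about the hinge (the unknown hinge reaction has zero arm there).
Box: 32.5 × 9.8 = 318.5 N down at 1.59 m → arm 1.59 m, τ = 318.5 × 1.59 = 506.4 N·m clockwise.
Paint can: 8.83 × 9.8 = 86.53 N down at 0.611 m → arm 0.611 m, τ = 86.53 × 0.611 = 52.87 N·m clockwise.
Total clockwise load moment = 559.3 N·m.
The cable tension T acts at 2.44 m; only its component perpendicular to the rod, T sinθ, produces torque. sin 31.6° = 0.524.
Στ = 0 ⇒ T × 2.44 × 0.524 = 559.3 ⇒ T = 559.3 / 1.279 = 437 N.

T ≈ 437 N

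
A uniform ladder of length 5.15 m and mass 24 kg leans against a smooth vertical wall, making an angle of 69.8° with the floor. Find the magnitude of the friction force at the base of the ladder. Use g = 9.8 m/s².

f ≈ 43.3 N

Taking torques about the foot of the ladder:
Ladder weight 24×9.8 = 235.2 N acts at 2.575 m along the ladder; its horizontal arm is 2.575·cos69.8° = 0.8891 m → τ = 209.1 N·m clockwise.
Wall normal N acts horizontally at the top; its moment arm is the height L sinθ = 5.15·sin69.8° = 4.833 m, counterclockwise.
Setting net torque to zero: N × 4.833 = 209.1 → N = 43.3 N.
ΣFx = 0: friction at the foot balances the wall's push, so f = N_wall = 43.3 N.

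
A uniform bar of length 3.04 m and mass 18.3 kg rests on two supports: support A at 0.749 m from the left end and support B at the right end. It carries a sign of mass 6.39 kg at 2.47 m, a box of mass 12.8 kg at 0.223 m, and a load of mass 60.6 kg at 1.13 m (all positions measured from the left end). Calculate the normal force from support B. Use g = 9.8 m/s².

Choose support A as the axis so its reaction then has zero moment arm.
Beam weight: 18.3 × 9.8 = 179.3 N down at 1.52 m → arm 0.771 m, τ = 179.3 × 0.771 = 138.2 N·m clockwise.
Sign: 6.39 × 9.8 = 62.62 N down at 2.47 m → arm 1.721 m, τ = 62.62 × 1.721 = 107.8 N·m clockwise.
Box: 12.8 × 9.8 = 125.4 N down at 0.223 m → arm 0.526 m, τ = 125.4 × 0.526 = 65.96 N·m counterclockwise.
Load: 60.6 × 9.8 = 593.9 N down at 1.13 m → arm 0.381 m, τ = 593.9 × 0.381 = 226.3 N·m clockwise.
Net load moment about support A = 406.3 N·m clockwise.
Reaction R at support B is upward at 3.04 m, arm 2.291 m → moment R × 2.291 counterclockwise.
For rotational equilibrium, R × 2.291 = 406.3, so R = 177 N.

R_B ≈ 177 N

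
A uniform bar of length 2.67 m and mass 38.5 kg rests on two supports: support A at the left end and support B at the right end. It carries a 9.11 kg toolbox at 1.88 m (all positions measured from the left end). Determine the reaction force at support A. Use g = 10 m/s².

Sum moments about support B (its reaction then has zero moment arm).
Beam weight: 38.5 × 10 = 385 N down at 1.335 m → arm 1.335 m, τ = 385 × 1.335 = 514 N·m counterclockwise.
Toolbox: 9.11 × 10 = 91.1 N down at 1.88 m → arm 0.79 m, τ = 91.1 × 0.79 = 71.97 N·m counterclockwise.
Net load moment about support B = 586 N·m counterclockwise.
Reaction R at support A is upward at 0 m, arm 2.67 m → moment R × 2.67 clockwise.
Στ = 0 ⇒ R × 2.67 = 586 ⇒ R = 219 N.

R_A ≈ 219 N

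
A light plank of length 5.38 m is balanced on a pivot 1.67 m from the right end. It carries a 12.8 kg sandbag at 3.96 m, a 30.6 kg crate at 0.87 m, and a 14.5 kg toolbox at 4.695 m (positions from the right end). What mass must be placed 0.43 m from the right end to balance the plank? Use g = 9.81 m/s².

Choose the pivot (at 1.67 m from the right end) as the axis so the support reaction has zero arm there.
Sandbag: 12.8 × 9.81 = 125.6 N down at 3.96 m → arm 2.29 m, τ = 125.6 × 2.29 = 287.6 N·m counterclockwise.
Crate: 30.6 × 9.81 = 300.2 N down at 0.87 m → arm 0.8 m, τ = 300.2 × 0.8 = 240.2 N·m clockwise.
Toolbox: 14.5 × 9.81 = 142.2 N down at 4.695 m → arm 3.025 m, τ = 142.2 × 3.025 = 430.2 N·m counterclockwise.
Net moment of known loads = 477.6 N·m counterclockwise.
An unknown mass m at 0.43 m has arm 1.24 m; its moment is m·g·1.24 clockwise.
For rotational equilibrium, m × 9.81 × 1.24 = 477.6, so m = 477.6 / (9.81 × 1.24) = 39.3 kg.

m ≈ 39.3 kg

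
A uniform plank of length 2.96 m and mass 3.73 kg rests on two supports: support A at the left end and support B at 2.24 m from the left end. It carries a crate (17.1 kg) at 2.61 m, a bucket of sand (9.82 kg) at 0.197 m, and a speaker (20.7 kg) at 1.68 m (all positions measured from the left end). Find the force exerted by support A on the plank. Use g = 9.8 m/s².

About support B:
Beam weight: 3.73 × 9.8 = 36.55 N down at 1.48 m → arm 0.76 m, τ = 36.55 × 0.76 = 27.78 N·m counterclockwise.
Crate: 17.1 × 9.8 = 167.6 N down at 2.61 m → arm 0.37 m, τ = 167.6 × 0.37 = 62.01 N·m clockwise.
Bucket of sand: 9.82 × 9.8 = 96.24 N down at 0.197 m → arm 2.043 m, τ = 96.24 × 2.043 = 196.6 N·m counterclockwise.
Speaker: 20.7 × 9.8 = 202.9 N down at 1.68 m → arm 0.56 m, τ = 202.9 × 0.56 = 113.6 N·m counterclockwise.
Net load moment about support B = 276 N·m counterclockwise.
Reaction R at support A is upward at 0 m, arm 2.24 m → moment R × 2.24 clockwise.
Στ = 0 ⇒ R × 2.24 = 276 ⇒ R = 123 N.

R_A ≈ 123 N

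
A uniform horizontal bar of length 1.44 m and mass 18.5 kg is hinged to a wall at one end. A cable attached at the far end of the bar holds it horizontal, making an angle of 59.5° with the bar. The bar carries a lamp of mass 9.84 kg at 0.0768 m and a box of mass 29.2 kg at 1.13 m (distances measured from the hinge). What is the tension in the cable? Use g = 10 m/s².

T ≈ 379 N

Sum moments about the hinge (the unknown hinge reaction has zero arm there).
Beam weight: 18.5 × 10 = 185 N down at 0.72 m → arm 0.72 m, τ = 185 × 0.72 = 133.2 N·m clockwise.
Lamp: 9.84 × 10 = 98.4 N down at 0.0768 m → arm 0.0768 m, τ = 98.4 × 0.0768 = 7.557 N·m clockwise.
Box: 29.2 × 10 = 292 N down at 1.13 m → arm 1.13 m, τ = 292 × 1.13 = 330 N·m clockwise.
Total clockwise load moment = 470.8 N·m.
The cable tension T acts at 1.44 m; only its component perpendicular to the bar, T sinθ, produces torque. sin 59.5° = 0.8616.
Στ = 0 ⇒ T × 1.44 × 0.8616 = 470.8 ⇒ T = 470.8 / 1.241 = 379 N.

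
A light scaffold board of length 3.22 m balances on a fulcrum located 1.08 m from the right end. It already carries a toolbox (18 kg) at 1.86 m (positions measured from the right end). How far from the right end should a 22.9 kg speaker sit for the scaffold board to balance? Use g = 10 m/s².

Sum moments about the fulcrum (at 1.08 m from the right end) (the support reaction has zero arm there).
Toolbox: 18 × 10 = 180 N down at 1.86 m → arm 0.78 m, τ = 180 × 0.78 = 140.4 N·m counterclockwise.
Net moment of existing loads = 140.4 N·m counterclockwise.
The speaker weighs 22.9 × 10 = 229 N and must supply an equal clockwise moment, so its lever arm about the fulcrum is 140.4 / 229 = 0.613 m.
That puts it at 1.08 − 0.613 = 0.467 m from the right end.

x ≈ 0.467 m from the right end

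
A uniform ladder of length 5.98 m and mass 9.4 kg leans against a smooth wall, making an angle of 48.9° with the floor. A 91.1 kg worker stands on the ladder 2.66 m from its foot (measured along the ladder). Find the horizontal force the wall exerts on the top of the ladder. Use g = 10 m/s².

Choose the foot of the ladder as the axis so the floor normal and friction both act there and drop out.
Ladder weight 9.4×10 = 94 N acts at 2.99 m along the ladder; its horizontal arm is 2.99·cos48.9° = 1.966 m → τ = 184.8 N·m clockwise.
Worker: 91.1×10 = 911 N at 2.66 m → arm 1.749 m → τ = 1593 N·m clockwise.
Wall normal N acts horizontally at the top; its moment arm is the height L sinθ = 5.98·sin48.9° = 4.506 m, counterclockwise.
Setting net torque to zero: N × 4.506 = 1778 → N = 395 N.

N_wall ≈ 395 N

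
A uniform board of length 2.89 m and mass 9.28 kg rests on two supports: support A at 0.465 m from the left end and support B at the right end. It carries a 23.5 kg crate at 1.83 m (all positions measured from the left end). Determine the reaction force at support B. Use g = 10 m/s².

R_B ≈ 170 N

About support A:
Beam weight: 9.28 × 10 = 92.8 N down at 1.445 m → arm 0.98 m, τ = 92.8 × 0.98 = 90.94 N·m clockwise.
Crate: 23.5 × 10 = 235 N down at 1.83 m → arm 1.365 m, τ = 235 × 1.365 = 320.8 N·m clockwise.
Net load moment about support A = 411.7 N·m clockwise.
Reaction R at support B is upward at 2.89 m, arm 2.425 m → moment R × 2.425 counterclockwise.
For rotational equilibrium, R × 2.425 = 411.7, so R = 170 N.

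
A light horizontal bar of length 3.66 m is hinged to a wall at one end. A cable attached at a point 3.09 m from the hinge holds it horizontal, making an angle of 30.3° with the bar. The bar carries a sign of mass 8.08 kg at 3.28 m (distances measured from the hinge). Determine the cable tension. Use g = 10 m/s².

Take moments about the hinge.
Sign: 8.08 × 10 = 80.8 N down at 3.28 m → arm 3.28 m, τ = 80.8 × 3.28 = 265 N·m clockwise.
Total clockwise load moment = 265 N·m.
The cable tension T acts at 3.09 m; only its component perpendicular to the bar, T sinθ, produces torque. sin 30.3° = 0.5045.
Setting net torque to zero: T × 3.09 × 0.5045 = 265 → T = 265 / 1.559 = 170 N.

T ≈ 170 N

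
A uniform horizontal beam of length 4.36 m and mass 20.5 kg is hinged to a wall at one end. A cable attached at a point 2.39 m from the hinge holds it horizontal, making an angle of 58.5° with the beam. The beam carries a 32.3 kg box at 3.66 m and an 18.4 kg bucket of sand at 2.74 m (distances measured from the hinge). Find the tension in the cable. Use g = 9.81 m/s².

T ≈ 1030 N

Take moments about the hinge.
Beam weight: 20.5 × 9.81 = 201.1 N down at 2.18 m → arm 2.18 m, τ = 201.1 × 2.18 = 438.4 N·m clockwise.
Box: 32.3 × 9.81 = 316.9 N down at 3.66 m → arm 3.66 m, τ = 316.9 × 3.66 = 1160 N·m clockwise.
Bucket of sand: 18.4 × 9.81 = 180.5 N down at 2.74 m → arm 2.74 m, τ = 180.5 × 2.74 = 494.6 N·m clockwise.
Total clockwise load moment = 2093 N·m.
The cable tension T acts at 2.39 m; only its component perpendicular to the beam, T sinθ, produces torque. sin 58.5° = 0.8526.
Balancing moments: T × 2.39 × 0.8526 = 2093, giving T = 2093 / 2.038 = 1030 N.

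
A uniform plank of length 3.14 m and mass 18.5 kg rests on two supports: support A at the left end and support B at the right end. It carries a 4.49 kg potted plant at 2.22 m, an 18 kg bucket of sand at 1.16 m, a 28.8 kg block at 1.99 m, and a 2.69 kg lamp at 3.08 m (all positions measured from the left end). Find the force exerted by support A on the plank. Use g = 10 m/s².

Choose support B as the axis so its reaction then has zero moment arm.
Beam weight: 18.5 × 10 = 185 N down at 1.57 m → arm 1.57 m, τ = 185 × 1.57 = 290.4 N·m counterclockwise.
Potted plant: 4.49 × 10 = 44.9 N down at 2.22 m → arm 0.92 m, τ = 44.9 × 0.92 = 41.31 N·m counterclockwise.
Bucket of sand: 18 × 10 = 180 N down at 1.16 m → arm 1.98 m, τ = 180 × 1.98 = 356.4 N·m counterclockwise.
Block: 28.8 × 10 = 288 N down at 1.99 m → arm 1.15 m, τ = 288 × 1.15 = 331.2 N·m counterclockwise.
Lamp: 2.69 × 10 = 26.9 N down at 3.08 m → arm 0.06 m, τ = 26.9 × 0.06 = 1.614 N·m counterclockwise.
Net load moment about support B = 1021 N·m counterclockwise.
Reaction R at support A is upward at 0 m, arm 3.14 m → moment R × 3.14 clockwise.
For rotational equilibrium, R × 3.14 = 1021, so R = 325 N.

R_A ≈ 325 N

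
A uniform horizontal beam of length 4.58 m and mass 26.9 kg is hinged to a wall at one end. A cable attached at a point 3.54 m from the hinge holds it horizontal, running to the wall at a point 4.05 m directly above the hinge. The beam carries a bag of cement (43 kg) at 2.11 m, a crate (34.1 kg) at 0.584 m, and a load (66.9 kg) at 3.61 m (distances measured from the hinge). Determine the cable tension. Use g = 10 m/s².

T ≈ 1550 N

Sum moments about the hinge (the unknown hinge reaction has zero arm there).
Beam weight: 26.9 × 10 = 269 N down at 2.29 m → arm 2.29 m, τ = 269 × 2.29 = 616 N·m clockwise.
Bag of cement: 43 × 10 = 430 N down at 2.11 m → arm 2.11 m, τ = 430 × 2.11 = 907.3 N·m clockwise.
Crate: 34.1 × 10 = 341 N down at 0.584 m → arm 0.584 m, τ = 341 × 0.584 = 199.1 N·m clockwise.
Load: 66.9 × 10 = 669 N down at 3.61 m → arm 3.61 m, τ = 669 × 3.61 = 2415 N·m clockwise.
Total clockwise load moment = 4137 N·m.
The cable tension T acts at 3.54 m; only its component perpendicular to the beam, T sinθ, produces torque. sinθ = h/√(h²+d²) = 4.05/√(4.05²+3.54²) = 0.7529.
Στ = 0 ⇒ T × 3.54 × 0.7529 = 4137 ⇒ T = 4137 / 2.665 = 1550 N.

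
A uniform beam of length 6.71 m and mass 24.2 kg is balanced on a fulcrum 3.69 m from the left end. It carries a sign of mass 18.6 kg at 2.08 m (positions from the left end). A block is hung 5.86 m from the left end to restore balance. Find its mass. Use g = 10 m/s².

m ≈ 17.5 kg

Taking torques about the fulcrum (at 3.69 m from the left end):
Beam weight: 24.2 × 10 = 242 N down at 3.355 m → arm 0.335 m, τ = 242 × 0.335 = 81.07 N·m counterclockwise.
Sign: 18.6 × 10 = 186 N down at 2.08 m → arm 1.61 m, τ = 186 × 1.61 = 299.5 N·m counterclockwise.
Net moment of known loads = 380.6 N·m counterclockwise.
An unknown mass m at 5.86 m has arm 2.17 m; its moment is m·g·2.17 clockwise.
For rotational equilibrium, m × 10 × 2.17 = 380.6, so m = 380.6 / (10 × 2.17) = 17.5 kg.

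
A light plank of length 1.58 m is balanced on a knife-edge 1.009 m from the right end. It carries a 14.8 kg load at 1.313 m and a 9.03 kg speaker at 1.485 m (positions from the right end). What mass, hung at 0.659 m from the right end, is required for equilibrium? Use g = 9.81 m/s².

m ≈ 25.1 kg

Sum moments about the knife-edge (at 1.009 m from the right end) (the support reaction has zero arm there).
Load: 14.8 × 9.81 = 145.2 N down at 1.313 m → arm 0.304 m, τ = 145.2 × 0.304 = 44.14 N·m counterclockwise.
Speaker: 9.03 × 9.81 = 88.58 N down at 1.485 m → arm 0.4762 m, τ = 88.58 × 0.4762 = 42.18 N·m counterclockwise.
Net moment of known loads = 86.32 N·m counterclockwise.
An unknown mass m at 0.659 m has arm 0.35 m; its moment is m·g·0.35 clockwise.
Balancing moments: m × 9.81 × 0.35 = 86.32, giving m = 86.32 / (9.81 × 0.35) = 25.1 kg.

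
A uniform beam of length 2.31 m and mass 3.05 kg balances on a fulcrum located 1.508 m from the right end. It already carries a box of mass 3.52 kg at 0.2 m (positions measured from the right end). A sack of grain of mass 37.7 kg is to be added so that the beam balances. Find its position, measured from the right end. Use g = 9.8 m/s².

Sum moments about the fulcrum (at 1.508 m from the right end) (the support reaction has zero arm there).
Beam weight: 3.05 × 9.8 = 29.89 N down at 1.155 m → arm 0.353 m, τ = 29.89 × 0.353 = 10.55 N·m clockwise.
Box: 3.52 × 9.8 = 34.5 N down at 0.2 m → arm 1.308 m, τ = 34.5 × 1.308 = 45.13 N·m clockwise.
Net moment of existing loads = 55.68 N·m clockwise.
The sack of grain weighs 37.7 × 9.8 = 369.5 N and must supply an equal counterclockwise moment, so its lever arm about the fulcrum is 55.68 / 369.5 = 0.151 m.
That puts it at 1.508 + 0.151 = 1.66 m from the right end.

x ≈ 1.66 m from the right end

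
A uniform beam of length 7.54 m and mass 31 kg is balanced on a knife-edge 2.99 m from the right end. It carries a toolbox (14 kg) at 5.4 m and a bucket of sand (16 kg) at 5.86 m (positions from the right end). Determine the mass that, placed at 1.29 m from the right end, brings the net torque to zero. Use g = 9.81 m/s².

Sum moments about the knife-edge (at 2.99 m from the right end) (the support reaction has zero arm there).
Beam weight: 31 × 9.81 = 304.1 N down at 3.77 m → arm 0.78 m, τ = 304.1 × 0.78 = 237.2 N·m counterclockwise.
Toolbox: 14 × 9.81 = 137.3 N down at 5.4 m → arm 2.41 m, τ = 137.3 × 2.41 = 330.9 N·m counterclockwise.
Bucket of sand: 16 × 9.81 = 157 N down at 5.86 m → arm 2.87 m, τ = 157 × 2.87 = 450.6 N·m counterclockwise.
Net moment of known loads = 1019 N·m counterclockwise.
An unknown mass m at 1.29 m has arm 1.7 m; its moment is m·g·1.7 clockwise.
Setting net torque to zero: m × 9.81 × 1.7 = 1019 → m = 1019 / (9.81 × 1.7) = 61.1 kg.

m ≈ 61.1 kg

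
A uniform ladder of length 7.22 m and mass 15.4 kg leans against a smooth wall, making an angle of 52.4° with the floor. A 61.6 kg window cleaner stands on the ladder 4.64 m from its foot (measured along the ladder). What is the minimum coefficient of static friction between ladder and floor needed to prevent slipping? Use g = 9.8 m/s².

μ_min ≈ 0.473

Taking torques about the foot of the ladder:
Ladder weight 15.4×9.8 = 150.9 N acts at 3.61 m along the ladder; its horizontal arm is 3.61·cos52.4° = 2.203 m → τ = 332.4 N·m clockwise.
Window cleaner: 61.6×9.8 = 603.7 N at 4.64 m → arm 2.831 m → τ = 1709 N·m clockwise.
Wall normal N acts horizontally at the top; its moment arm is the height L sinθ = 7.22·sin52.4° = 5.72 m, counterclockwise.
Balancing moments: N × 5.72 = 2041, giving N = 356.8 N.
ΣFx = 0 ⇒ f = N_wall = 356.8 N. ΣFy = 0 ⇒ N_floor = 754.6 N.
μ_min = f / N_floor = 356.8 / 754.6 = 0.473.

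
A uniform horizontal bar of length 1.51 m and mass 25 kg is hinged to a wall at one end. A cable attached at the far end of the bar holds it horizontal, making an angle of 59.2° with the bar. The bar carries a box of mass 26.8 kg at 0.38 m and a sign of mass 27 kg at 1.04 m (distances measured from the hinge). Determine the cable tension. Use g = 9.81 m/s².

Choose the hinge as the axis so the unknown hinge reaction has zero arm there.
Beam weight: 25 × 9.81 = 245.2 N down at 0.755 m → arm 0.755 m, τ = 245.2 × 0.755 = 185.1 N·m clockwise.
Box: 26.8 × 9.81 = 262.9 N down at 0.38 m → arm 0.38 m, τ = 262.9 × 0.38 = 99.9 N·m clockwise.
Sign: 27 × 9.81 = 264.9 N down at 1.04 m → arm 1.04 m, τ = 264.9 × 1.04 = 275.5 N·m clockwise.
Total clockwise load moment = 560.5 N·m.
The cable tension T acts at 1.51 m; only its component perpendicular to the bar, T sinθ, produces torque. sin 59.2° = 0.859.
Στ = 0 ⇒ T × 1.51 × 0.859 = 560.5 ⇒ T = 560.5 / 1.297 = 432 N.

T ≈ 432 N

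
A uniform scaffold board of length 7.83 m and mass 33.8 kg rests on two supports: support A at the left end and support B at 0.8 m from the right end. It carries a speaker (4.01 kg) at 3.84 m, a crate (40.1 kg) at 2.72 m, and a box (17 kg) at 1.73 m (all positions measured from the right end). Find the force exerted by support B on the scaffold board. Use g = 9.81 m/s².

Choose support A as the axis so its reaction then has zero moment arm.
Beam weight: 33.8 × 9.81 = 331.6 N down at 3.915 m → arm 3.915 m, τ = 331.6 × 3.915 = 1298 N·m clockwise.
Speaker: 4.01 × 9.81 = 39.34 N down at 3.84 m → arm 3.99 m, τ = 39.34 × 3.99 = 157 N·m clockwise.
Crate: 40.1 × 9.81 = 393.4 N down at 2.72 m → arm 5.11 m, τ = 393.4 × 5.11 = 2010 N·m clockwise.
Box: 17 × 9.81 = 166.8 N down at 1.73 m → arm 6.1 m, τ = 166.8 × 6.1 = 1017 N·m clockwise.
Net load moment about support A = 4482 N·m clockwise.
Reaction R at support B is upward at 0.8 m, arm 7.03 m → moment R × 7.03 counterclockwise.
Balancing moments: R × 7.03 = 4482, giving R = 638 N.

R_B ≈ 638 N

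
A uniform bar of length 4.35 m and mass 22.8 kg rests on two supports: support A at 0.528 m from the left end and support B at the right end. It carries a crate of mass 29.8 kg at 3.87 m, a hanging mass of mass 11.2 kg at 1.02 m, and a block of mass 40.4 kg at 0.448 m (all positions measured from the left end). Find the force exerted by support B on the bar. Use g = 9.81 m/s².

R_B ≈ 358 N

About support A:
Beam weight: 22.8 × 9.81 = 223.7 N down at 2.175 m → arm 1.647 m, τ = 223.7 × 1.647 = 368.4 N·m clockwise.
Crate: 29.8 × 9.81 = 292.3 N down at 3.87 m → arm 3.342 m, τ = 292.3 × 3.342 = 976.9 N·m clockwise.
Hanging mass: 11.2 × 9.81 = 109.9 N down at 1.02 m → arm 0.492 m, τ = 109.9 × 0.492 = 54.07 N·m clockwise.
Block: 40.4 × 9.81 = 396.3 N down at 0.448 m → arm 0.08 m, τ = 396.3 × 0.08 = 31.7 N·m counterclockwise.
Net load moment about support A = 1368 N·m clockwise.
Reaction R at support B is upward at 4.35 m, arm 3.822 m → moment R × 3.822 counterclockwise.
Στ = 0 ⇒ R × 3.822 = 1368 ⇒ R = 358 N.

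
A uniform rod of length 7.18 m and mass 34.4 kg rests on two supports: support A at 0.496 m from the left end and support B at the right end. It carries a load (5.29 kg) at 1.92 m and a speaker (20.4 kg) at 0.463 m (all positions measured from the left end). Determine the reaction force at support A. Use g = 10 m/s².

R_A ≈ 431 N

Sum moments about support B (its reaction then has zero moment arm).
Beam weight: 34.4 × 10 = 344 N down at 3.59 m → arm 3.59 m, τ = 344 × 3.59 = 1235 N·m counterclockwise.
Load: 5.29 × 10 = 52.9 N down at 1.92 m → arm 5.26 m, τ = 52.9 × 5.26 = 278.3 N·m counterclockwise.
Speaker: 20.4 × 10 = 204 N down at 0.463 m → arm 6.717 m, τ = 204 × 6.717 = 1370 N·m counterclockwise.
Net load moment about support B = 2883 N·m counterclockwise.
Reaction R at support A is upward at 0.496 m, arm 6.684 m → moment R × 6.684 clockwise.
Στ = 0 ⇒ R × 6.684 = 2883 ⇒ R = 431 N.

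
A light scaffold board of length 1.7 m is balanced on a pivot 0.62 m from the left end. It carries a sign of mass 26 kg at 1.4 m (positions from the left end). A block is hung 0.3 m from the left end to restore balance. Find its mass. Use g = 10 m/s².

Taking torques about the pivot (at 0.62 m from the left end):
Sign: 26 × 10 = 260 N down at 1.4 m → arm 0.78 m, τ = 260 × 0.78 = 202.8 N·m clockwise.
Net moment of known loads = 202.8 N·m clockwise.
An unknown mass m at 0.3 m has arm 0.32 m; its moment is m·g·0.32 counterclockwise.
For rotational equilibrium, m × 10 × 0.32 = 202.8, so m = 202.8 / (10 × 0.32) = 63.4 kg.

m ≈ 63.4 kg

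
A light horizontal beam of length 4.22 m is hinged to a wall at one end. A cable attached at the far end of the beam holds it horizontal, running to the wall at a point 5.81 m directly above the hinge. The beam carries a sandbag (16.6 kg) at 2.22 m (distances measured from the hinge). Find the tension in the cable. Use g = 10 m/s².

Taking torques about the hinge:
Sandbag: 16.6 × 10 = 166 N down at 2.22 m → arm 2.22 m, τ = 166 × 2.22 = 368.5 N·m clockwise.
Total clockwise load moment = 368.5 N·m.
The cable tension T acts at 4.22 m; only its component perpendicular to the beam, T sinθ, produces torque. sinθ = h/√(h²+d²) = 5.81/√(5.81²+4.22²) = 0.8091.
Balancing moments: T × 4.22 × 0.8091 = 368.5, giving T = 368.5 / 3.414 = 108 N.

T ≈ 108 N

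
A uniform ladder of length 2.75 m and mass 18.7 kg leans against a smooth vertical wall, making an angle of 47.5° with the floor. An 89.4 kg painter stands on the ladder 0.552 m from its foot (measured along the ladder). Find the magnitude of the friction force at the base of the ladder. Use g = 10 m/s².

f ≈ 250 N

Sum moments about the foot of the ladder (the floor normal and friction both act there and drop out).
Ladder weight 18.7×10 = 187 N acts at 1.375 m along the ladder; its horizontal arm is 1.375·cos47.5° = 0.9289 m → τ = 173.7 N·m clockwise.
Painter: 89.4×10 = 894 N at 0.552 m → arm 0.3729 m → τ = 333.4 N·m clockwise.
Wall normal N acts horizontally at the top; its moment arm is the height L sinθ = 2.75·sin47.5° = 2.028 m, counterclockwise.
Balancing moments: N × 2.028 = 507.1, giving N = 250 N.
ΣFx = 0: friction at the foot balances the wall's push, so f = N_wall = 250 N.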